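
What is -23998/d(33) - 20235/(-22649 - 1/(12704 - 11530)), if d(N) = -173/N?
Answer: 40581073252/8863309 ≈ 4578.5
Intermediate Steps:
-23998/d(33) - 20235/(-22649 - 1/(12704 - 11530)) = -23998/((-173/33)) - 20235/(-22649 - 1/(12704 - 11530)) = -23998/((-173*1/33)) - 20235/(-22649 - 1/1174) = -23998/(-173/33) - 20235/(-22649 - 1*1/1174) = -23998*(-33/173) - 20235/(-22649 - 1/1174) = 791934/173 - 20235/(-26589927/1174) = 791934/173 - 20235*(-1174/26589927) = 791934/173 + 7918630/8863309 = 40581073252/8863309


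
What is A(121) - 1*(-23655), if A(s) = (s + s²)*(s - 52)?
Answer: 1042233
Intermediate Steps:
A(s) = (-52 + s)*(s + s²) (A(s) = (s + s²)*(-52 + s) = (-52 + s)*(s + s²))
A(121) - 1*(-23655) = 121*(-52 + 121² - 51*121) - 1*(-23655) = 121*(-52 + 14641 - 6171) + 23655 = 121*8418 + 23655 = 1018578 + 23655 = 1042233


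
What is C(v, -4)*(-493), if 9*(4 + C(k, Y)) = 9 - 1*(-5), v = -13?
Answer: 10846/9 ≈ 1205.1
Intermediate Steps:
C(k, Y) = -22/9 (C(k, Y) = -4 + (9 - 1*(-5))/9 = -4 + (9 + 5)/9 = -4 + (1/9)*14 = -4 + 14/9 = -22/9)
C(v, -4)*(-493) = -22/9*(-493) = 10846/9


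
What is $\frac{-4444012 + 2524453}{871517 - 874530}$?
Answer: $\frac{1919559}{3013} \approx 637.09$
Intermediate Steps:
$\frac{-4444012 + 2524453}{871517 - 874530} = - \frac{1919559}{-3013} = \left(-1919559\right) \left(- \frac{1}{3013}\right) = \frac{1919559}{3013}$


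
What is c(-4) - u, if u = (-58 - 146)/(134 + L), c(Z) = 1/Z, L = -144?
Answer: -413/20 ≈ -20.650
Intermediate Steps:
u = 102/5 (u = (-58 - 146)/(134 - 144) = -204/(-10) = -204*(-⅒) = 102/5 ≈ 20.400)
c(-4) - u = 1/(-4) - 1*102/5 = -¼ - 102/5 = -413/20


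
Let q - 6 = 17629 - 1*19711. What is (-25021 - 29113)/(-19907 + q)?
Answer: 54134/21983 ≈ 2.4625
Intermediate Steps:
q = -2076 (q = 6 + (17629 - 1*19711) = 6 + (17629 - 19711) = 6 - 2082 = -2076)
(-25021 - 29113)/(-19907 + q) = (-25021 - 29113)/(-19907 - 2076) = -54134/(-21983) = -54134*(-1/21983) = 54134/21983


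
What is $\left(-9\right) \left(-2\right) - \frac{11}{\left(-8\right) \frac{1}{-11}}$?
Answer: $\frac{23}{8} \approx 2.875$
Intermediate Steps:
$\left(-9\right) \left(-2\right) - \frac{11}{\left(-8\right) \frac{1}{-11}} = 18 - \frac{11}{\left(-8\right) \left(- \frac{1}{11}\right)} = 18 - \frac{11}{\frac{8}{11}} = 18 - \frac{121}{8} = \frac{23}{8}$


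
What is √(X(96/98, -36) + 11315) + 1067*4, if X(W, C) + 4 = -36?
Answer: 4268 + 5*√451 ≈ 4374.2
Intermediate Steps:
X(W, C) = -40 (X(W, C) = -4 - 36 = -40)
√(X(96/98, -36) + 11315) + 1067*4 = √(-40 + 11315) + 1067*4 = √11275 + 4268 = 5*√451 + 4268 = 4268 + 5*√451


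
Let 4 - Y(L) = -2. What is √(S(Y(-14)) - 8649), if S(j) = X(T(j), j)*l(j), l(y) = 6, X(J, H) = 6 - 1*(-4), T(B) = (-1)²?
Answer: I*√8589 ≈ 92.677*I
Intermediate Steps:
T(B) = 1
X(J, H) = 10 (X(J, H) = 6 + 4 = 10)
Y(L) = 6 (Y(L) = 4 - 1*(-2) = 4 + 2 = 6)
S(j) = 60 (S(j) = 10*6 = 60)
√(S(Y(-14)) - 8649) = √(60 - 8649) = √(-8589) = I*√8589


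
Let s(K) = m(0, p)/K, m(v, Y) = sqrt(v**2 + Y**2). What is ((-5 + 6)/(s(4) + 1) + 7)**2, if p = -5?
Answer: 4489/81 ≈ 55.420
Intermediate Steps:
m(v, Y) = sqrt(Y**2 + v**2)
s(K) = 5/K (s(K) = sqrt((-5)**2 + 0**2)/K = sqrt(25 + 0)/K = sqrt(25)/K = 5/K)
((-5 + 6)/(s(4) + 1) + 7)**2 = ((-5 + 6)/(5/4 + 1) + 7)**2 = (1/(5*(1/4) + 1) + 7)**2 = (1/(5/4 + 1) + 7)**2 = (1/(9/4) + 7)**2 = (1*(4/9) + 7)**2 = (4/9 + 7)**2 = (67/9)**2 = 4489/81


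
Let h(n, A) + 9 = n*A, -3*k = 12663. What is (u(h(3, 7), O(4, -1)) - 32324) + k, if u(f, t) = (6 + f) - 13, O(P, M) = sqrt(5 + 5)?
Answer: -36540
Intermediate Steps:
k = -4221 (k = -1/3*12663 = -4221)
O(P, M) = sqrt(10)
h(n, A) = -9 + A*n (h(n, A) = -9 + n*A = -9 + A*n)
u(f, t) = -7 + f
(u(h(3, 7), O(4, -1)) - 32324) + k = ((-7 + (-9 + 7*3)) - 32324) - 4221 = ((-7 + (-9 + 21)) - 32324) - 4221 = ((-7 + 12) - 32324) - 4221 = (5 - 32324) - 4221 = -32319 - 4221 = -36540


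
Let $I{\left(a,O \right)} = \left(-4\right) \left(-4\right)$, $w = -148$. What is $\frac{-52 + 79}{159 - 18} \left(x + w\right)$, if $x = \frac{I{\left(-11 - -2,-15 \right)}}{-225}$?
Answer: $- \frac{33316}{1175} \approx -28.354$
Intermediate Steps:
$I{\left(a,O \right)} = 16$
$x = - \frac{16}{225}$ ($x = \frac{16}{-225} = 16 \left(- \frac{1}{225}\right) = - \frac{16}{225} \approx -0.071111$)
$\frac{-52 + 79}{159 - 18} \left(x + w\right) = \frac{-52 + 79}{159 - 18} \left(- \frac{16}{225} - 148\right) = \frac{27}{141} \left(- \frac{33316}{225}\right) = 27 \cdot \frac{1}{141} \left(- \frac{33316}{225}\right) = \frac{9}{47} \left(- \frac{33316}{225}\right) = - \frac{33316}{1175}$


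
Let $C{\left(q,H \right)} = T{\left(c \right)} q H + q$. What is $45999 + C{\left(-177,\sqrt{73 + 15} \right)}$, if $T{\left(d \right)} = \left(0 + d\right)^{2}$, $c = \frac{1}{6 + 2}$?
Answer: $45822 - \frac{177 \sqrt{22}}{32} \approx 45796.0$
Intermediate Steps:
$c = \frac{1}{8} \approx 0.125$
$T{\left(d \right)} = d^{2}$
$C{\left(q,H \right)} = q + \frac{H q}{64}$ ($C{\left(q,H \right)} = \frac{q}{64} H + q = \frac{H q}{64} + q = q + \frac{H q}{64}$)
$45999 + C{\left(-177,\sqrt{73 + 15} \right)} = 45999 + \frac{1}{64} \left(-177\right) \left(64 + \sqrt{73 + 15}\right) = 45999 + \frac{1}{64} \left(-177\right) \left(64 + \sqrt{88}\right) = 45999 + \frac{1}{64} \left(-177\right) \left(64 + 2 \sqrt{22}\right) = 45999 - \left(177 + \frac{177 \sqrt{22}}{32}\right) = 45822 - \frac{177 \sqrt{22}}{32}$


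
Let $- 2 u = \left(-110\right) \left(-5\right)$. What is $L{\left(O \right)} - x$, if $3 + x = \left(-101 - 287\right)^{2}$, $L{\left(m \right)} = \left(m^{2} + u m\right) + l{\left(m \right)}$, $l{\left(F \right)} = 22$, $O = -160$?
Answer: $-80919$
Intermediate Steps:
$u = -275$ ($u = - \frac{\left(-110\right) \left(-5\right)}{2} = \left(- \frac{1}{2}\right) 550 = -275$)
$L{\left(m \right)} = 22 + m^{2} - 275 m$ ($L{\left(m \right)} = \left(m^{2} - 275 m\right) + 22 = 22 + m^{2} - 275 m$)
$x = 150541$ ($x = -3 + \left(-101 - 287\right)^{2} = -3 + \left(-388\right)^{2} = -3 + 150544 = 150541$)
$L{\left(O \right)} - x = \left(22 + \left(-160\right)^{2} - -44000\right) - 150541 = \left(22 + 25600 + 44000\right) - 150541 = 69622 - 150541 = -80919$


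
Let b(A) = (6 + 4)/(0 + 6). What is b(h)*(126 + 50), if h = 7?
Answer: 880/3 ≈ 293.33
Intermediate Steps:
b(A) = 5/3 (b(A) = 10/6 = 10*(1/6) = 5/3)
b(h)*(126 + 50) = 5*(126 + 50)/3 = (5/3)*176 = 880/3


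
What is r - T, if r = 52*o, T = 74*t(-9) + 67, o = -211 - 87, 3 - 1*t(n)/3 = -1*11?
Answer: -18671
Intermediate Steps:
t(n) = 42 (t(n) = 9 - (-3)*11 = 9 - 3*(-11) = 9 + 33 = 42)
o = -298
T = 3175 (T = 74*42 + 67 = 3108 + 67 = 3175)
r = -15496 (r = 52*(-298) = -15496)
r - T = -15496 - 1*3175 = -15496 - 3175 = -18671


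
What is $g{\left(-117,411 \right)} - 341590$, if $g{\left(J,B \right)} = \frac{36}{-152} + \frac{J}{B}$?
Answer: $- \frac{1778320255}{5206} \approx -3.4159 \cdot 10^{5}$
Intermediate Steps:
$g{\left(J,B \right)} = - \frac{9}{38} + \frac{J}{B}$ ($g{\left(J,B \right)} = 36 \left(- \frac{1}{152}\right) + \frac{J}{B} = - \frac{9}{38} + \frac{J}{B}$)
$g{\left(-117,411 \right)} - 341590 = \left(- \frac{9}{38} - \frac{117}{411}\right) - 341590 = \left(- \frac{9}{38} - \frac{39}{137}\right) - 341590 = - \frac{2715}{5206} - 341590 = - \frac{1778320255}{5206}$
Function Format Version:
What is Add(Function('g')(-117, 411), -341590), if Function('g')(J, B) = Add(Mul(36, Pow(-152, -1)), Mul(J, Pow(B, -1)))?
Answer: Rational(-1778320255, 5206) ≈ -3.4159e+5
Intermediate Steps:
Function('g')(J, B) = Add(Rational(-9, 38), Mul(J, Pow(B, -1))) (Function('g')(J, B) = Add(Mul(36, Rational(-1, 152)), Mul(J, Pow(B, -1))) = Add(Rational(-9, 38), Mul(J, Pow(B, -1))))
Add(Function('g')(-117, 411), -341590) = Add(Add(Rational(-9, 38), Mul(-117, Pow(411, -1))), -341590) = Add(Add(Rational(-9, 38), Mul(-117, Rational(1, 411))), -341590) = Add(Add(Rational(-9, 38), Rational(-39, 137)), -341590) = Add(Rational(-2715, 5206), -341590) = Rational(-1778320255, 5206)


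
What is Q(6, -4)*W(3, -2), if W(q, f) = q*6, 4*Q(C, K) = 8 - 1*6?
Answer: 9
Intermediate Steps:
Q(C, K) = 1/2 (Q(C, K) = (8 - 1*6)/4 = (8 - 6)/4 = (1/4)*2 = 1/2)
W(q, f) = 6*q
Q(6, -4)*W(3, -2) = (6*3)/2 = (1/2)*18 = 9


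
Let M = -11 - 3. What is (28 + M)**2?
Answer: 196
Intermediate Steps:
M = -14
(28 + M)**2 = (28 - 14)**2 = 14**2 = 196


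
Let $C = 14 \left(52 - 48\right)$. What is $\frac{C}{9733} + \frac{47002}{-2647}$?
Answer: $- \frac{457322234}{25763251} \approx -17.751$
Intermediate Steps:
$C = 56$ ($C = 14 \cdot 4 = 56$)
$\frac{C}{9733} + \frac{47002}{-2647} = \frac{56}{9733} + \frac{47002}{-2647} = 56 \cdot \frac{1}{9733} + 47002 \left(- \frac{1}{2647}\right) = \frac{56}{9733} - \frac{47002}{2647} = - \frac{457322234}{25763251}$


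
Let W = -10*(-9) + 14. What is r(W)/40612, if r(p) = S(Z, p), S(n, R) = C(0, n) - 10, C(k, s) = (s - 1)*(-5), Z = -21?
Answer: 25/10153 ≈ 0.0024623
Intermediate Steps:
W = 104 (W = 90 + 14 = 104)
C(k, s) = 5 - 5*s (C(k, s) = (-1 + s)*(-5) = 5 - 5*s)
S(n, R) = -5 - 5*n (S(n, R) = (5 - 5*n) - 10 = -5 - 5*n)
r(p) = 100 (r(p) = -5 - 5*(-21) = -5 + 105 = 100)
r(W)/40612 = 100/40612 = 100*(1/40612) = 25/10153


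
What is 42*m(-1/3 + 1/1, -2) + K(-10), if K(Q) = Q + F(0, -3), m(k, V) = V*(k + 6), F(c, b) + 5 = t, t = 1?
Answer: -574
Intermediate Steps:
F(c, b) = -4 (F(c, b) = -5 + 1 = -4)
m(k, V) = V*(6 + k)
K(Q) = -4 + Q (K(Q) = Q - 4 = -4 + Q)
42*m(-1/3 + 1/1, -2) + K(-10) = 42*(-2*(6 + (-1/3 + 1/1))) + (-4 - 10) = 42*(-2*(6 + (-1*⅓ + 1*1))) - 14 = 42*(-2*(6 + (-⅓ + 1))) - 14 = 42*(-2*(6 + ⅔)) - 14 = 42*(-2*20/3) - 14 = 42*(-40/3) - 14 = -560 - 14 = -574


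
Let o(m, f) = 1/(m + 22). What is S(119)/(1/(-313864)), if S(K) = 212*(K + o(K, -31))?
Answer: -1116527239040/141 ≈ -7.9186e+9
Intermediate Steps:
o(m, f) = 1/(22 + m)
S(K) = 212*K + 212/(22 + K) (S(K) = 212*(K + 1/(22 + K)) = 212*K + 212/(22 + K))
S(119)/(1/(-313864)) = (212*(1 + 119*(22 + 119))/(22 + 119))/(1/(-313864)) = (212*(1 + 119*141)/141)/(-1/313864) = (212*(1/141)*(1 + 16779))*(-313864) = (212*(1/141)*16780)*(-313864) = (3557360/141)*(-313864) = -1116527239040/141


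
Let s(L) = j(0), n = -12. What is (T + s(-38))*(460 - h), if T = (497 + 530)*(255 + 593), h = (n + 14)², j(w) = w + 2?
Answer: 397129488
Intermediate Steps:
j(w) = 2 + w
h = 4 (h = (-12 + 14)² = 2² = 4)
s(L) = 2 (s(L) = 2 + 0 = 2)
T = 870896 (T = 1027*848 = 870896)
(T + s(-38))*(460 - h) = (870896 + 2)*(460 - 1*4) = 870898*(460 - 4) = 870898*456 = 397129488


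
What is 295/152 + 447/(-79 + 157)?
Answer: 15159/1976 ≈ 7.6716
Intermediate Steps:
295/152 + 447/(-79 + 157) = 295*(1/152) + 447/78 = 295/152 + 447*(1/78) = 295/152 + 149/26 = 15159/1976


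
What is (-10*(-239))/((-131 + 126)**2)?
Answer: 478/5 ≈ 95.600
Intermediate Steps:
(-10*(-239))/((-131 + 126)**2) = 2390/((-5)**2) = 2390/25 = 2390*(1/25) = 478/5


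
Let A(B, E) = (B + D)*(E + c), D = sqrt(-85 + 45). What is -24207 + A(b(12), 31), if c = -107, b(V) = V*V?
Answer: -35151 - 152*I*sqrt(10) ≈ -35151.0 - 480.67*I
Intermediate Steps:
b(V) = V**2
D = 2*I*sqrt(10) (D = sqrt(-40) = 2*I*sqrt(10) ≈ 6.3246*I)
A(B, E) = (-107 + E)*(B + 2*I*sqrt(10)) (A(B, E) = (B + 2*I*sqrt(10))*(E - 107) = (B + 2*I*sqrt(10))*(-107 + E) = (-107 + E)*(B + 2*I*sqrt(10)))
-24207 + A(b(12), 31) = -24207 + (-107*12**2 + 12**2*31 - 214*I*sqrt(10) + 2*I*31*sqrt(10)) = -24207 + (-107*144 + 144*31 - 214*I*sqrt(10) + 62*I*sqrt(10)) = -24207 + (-15408 + 4464 - 214*I*sqrt(10) + 62*I*sqrt(10)) = -24207 + (-10944 - 152*I*sqrt(10)) = -35151 - 152*I*sqrt(10)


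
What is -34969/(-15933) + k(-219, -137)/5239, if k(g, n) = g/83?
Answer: 15202325726/6928257921 ≈ 2.1942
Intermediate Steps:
k(g, n) = g/83 (k(g, n) = g*(1/83) = g/83)
-34969/(-15933) + k(-219, -137)/5239 = -34969/(-15933) + ((1/83)*(-219))/5239 = -34969*(-1/15933) - 219/83*1/5239 = 34969/15933 - 219/434837 = 15202325726/6928257921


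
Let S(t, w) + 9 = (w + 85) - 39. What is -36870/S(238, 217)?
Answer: -18435/127 ≈ -145.16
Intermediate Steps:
S(t, w) = 37 + w (S(t, w) = -9 + ((w + 85) - 39) = -9 + ((85 + w) - 39) = -9 + (46 + w) = 37 + w)
-36870/S(238, 217) = -36870/(37 + 217) = -36870/254 = -36870*1/254 = -18435/127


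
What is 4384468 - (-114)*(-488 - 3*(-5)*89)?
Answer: 4481026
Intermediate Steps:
4384468 - (-114)*(-488 - 3*(-5)*89) = 4384468 - (-114)*(-488 + 15*89) = 4384468 - (-114)*(-488 + 1335) = 4384468 - (-114)*847 = 4384468 - 1*(-96558) = 4384468 + 96558 = 4481026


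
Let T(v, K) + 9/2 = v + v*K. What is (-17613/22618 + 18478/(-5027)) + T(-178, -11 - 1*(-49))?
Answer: -395164145627/56850343 ≈ -6951.0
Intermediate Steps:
T(v, K) = -9/2 + v + K*v (T(v, K) = -9/2 + (v + v*K) = -9/2 + (v + K*v) = -9/2 + v + K*v)
(-17613/22618 + 18478/(-5027)) + T(-178, -11 - 1*(-49)) = (-17613/22618 + 18478/(-5027)) + (-9/2 - 178 + (-11 - 1*(-49))*(-178)) = (-17613*1/22618 + 18478*(-1/5027)) + (-9/2 - 178 + (-11 + 49)*(-178)) = (-17613/22618 - 18478/5027) + (-9/2 - 178 + 38*(-178)) = -506475955/113700686 + (-9/2 - 178 - 6764) = -506475955/113700686 - 13893/2 = -395164145627/56850343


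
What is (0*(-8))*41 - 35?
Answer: -35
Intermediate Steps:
(0*(-8))*41 - 35 = 0*41 - 35 = 0 - 35 = -35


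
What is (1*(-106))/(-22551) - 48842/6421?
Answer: -1100755316/144799971 ≈ -7.6019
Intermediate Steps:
(1*(-106))/(-22551) - 48842/6421 = -106*(-1/22551) - 48842*1/6421 = 106/22551 - 48842/6421 = -1100755316/144799971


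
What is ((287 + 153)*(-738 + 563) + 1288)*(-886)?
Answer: 67080832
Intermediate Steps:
((287 + 153)*(-738 + 563) + 1288)*(-886) = (440*(-175) + 1288)*(-886) = (-77000 + 1288)*(-886) = -75712*(-886) = 67080832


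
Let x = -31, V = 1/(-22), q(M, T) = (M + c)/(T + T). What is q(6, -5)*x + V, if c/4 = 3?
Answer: 6133/110 ≈ 55.755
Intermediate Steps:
c = 12 (c = 4*3 = 12)
q(M, T) = (12 + M)/(2*T) (q(M, T) = (M + 12)/(T + T) = (12 + M)/((2*T)) = (12 + M)*(1/(2*T)) = (12 + M)/(2*T))
V = -1/22 ≈ -0.045455
q(6, -5)*x + V = ((½)*(12 + 6)/(-5))*(-31) - 1/22 = ((½)*(-⅕)*18)*(-31) - 1/22 = -9/5*(-31) - 1/22 = 279/5 - 1/22 = 6133/110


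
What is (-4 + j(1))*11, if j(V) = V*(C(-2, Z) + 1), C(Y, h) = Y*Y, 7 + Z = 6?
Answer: 11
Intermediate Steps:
Z = -1 (Z = -7 + 6 = -1)
C(Y, h) = Y**2
j(V) = 5*V (j(V) = V*((-2)**2 + 1) = V*(4 + 1) = V*5 = 5*V)
(-4 + j(1))*11 = (-4 + 5*1)*11 = (-4 + 5)*11 = 1*11 = 11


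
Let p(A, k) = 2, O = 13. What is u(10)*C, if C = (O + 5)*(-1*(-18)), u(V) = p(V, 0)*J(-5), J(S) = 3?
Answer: 1944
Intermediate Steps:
u(V) = 6 (u(V) = 2*3 = 6)
C = 324 (C = (13 + 5)*(-1*(-18)) = 18*18 = 324)
u(10)*C = 6*324 = 1944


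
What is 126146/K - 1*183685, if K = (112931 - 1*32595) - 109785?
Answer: -5409465711/29449 ≈ -1.8369e+5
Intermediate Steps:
K = -29449 (K = (112931 - 32595) - 109785 = 80336 - 109785 = -29449)
126146/K - 1*183685 = 126146/(-29449) - 1*183685 = 126146*(-1/29449) - 183685 = -126146/29449 - 183685 = -5409465711/29449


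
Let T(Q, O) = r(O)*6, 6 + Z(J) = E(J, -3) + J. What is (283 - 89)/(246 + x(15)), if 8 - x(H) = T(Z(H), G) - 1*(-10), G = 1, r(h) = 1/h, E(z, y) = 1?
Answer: 97/119 ≈ 0.81513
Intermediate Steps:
Z(J) = -5 + J (Z(J) = -6 + (1 + J) = -5 + J)
T(Q, O) = 6/O
x(H) = -8 (x(H) = 8 - (6/1 - 1*(-10)) = 8 - (6*1 + 10) = 8 - (6 + 10) = 8 - 1*16 = 8 - 16 = -8)
(283 - 89)/(246 + x(15)) = (283 - 89)/(246 - 8) = 194/238 = 194*(1/238) = 97/119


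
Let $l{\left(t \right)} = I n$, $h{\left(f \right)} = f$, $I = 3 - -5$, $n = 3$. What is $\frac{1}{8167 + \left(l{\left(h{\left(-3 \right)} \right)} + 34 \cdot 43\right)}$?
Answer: $\frac{1}{9653} \approx 0.00010359$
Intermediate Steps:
$I = 8$ ($I = 3 + 5 = 8$)
$l{\left(t \right)} = 24$ ($l{\left(t \right)} = 8 \cdot 3 = 24$)
$\frac{1}{8167 + \left(l{\left(h{\left(-3 \right)} \right)} + 34 \cdot 43\right)} = \frac{1}{8167 + \left(24 + 34 \cdot 43\right)} = \frac{1}{8167 + \left(24 + 1462\right)} = \frac{1}{8167 + 1486} = \frac{1}{9653}$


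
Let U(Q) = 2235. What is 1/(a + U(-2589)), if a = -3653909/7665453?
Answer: 7665453/17128633546 ≈ 0.00044752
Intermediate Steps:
a = -3653909/7665453 (a = -3653909*1/7665453 = -3653909/7665453 ≈ -0.47667)
1/(a + U(-2589)) = 1/(-3653909/7665453 + 2235) = 1/(17128633546/7665453) = 7665453/17128633546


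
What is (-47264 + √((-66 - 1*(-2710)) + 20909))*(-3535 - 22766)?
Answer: 1243090464 - 78903*√2617 ≈ 1.2391e+9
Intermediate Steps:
(-47264 + √((-66 - 1*(-2710)) + 20909))*(-3535 - 22766) = (-47264 + √((-66 + 2710) + 20909))*(-26301) = (-47264 + √(2644 + 20909))*(-26301) = (-47264 + √23553)*(-26301) = (-47264 + 3*√2617)*(-26301) = 1243090464 - 78903*√2617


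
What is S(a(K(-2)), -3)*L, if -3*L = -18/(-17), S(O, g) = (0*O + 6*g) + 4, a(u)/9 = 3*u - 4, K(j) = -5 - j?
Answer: 84/17 ≈ 4.9412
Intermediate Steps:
a(u) = -36 + 27*u (a(u) = 9*(3*u - 4) = 9*(-4 + 3*u) = -36 + 27*u)
S(O, g) = 4 + 6*g (S(O, g) = (0 + 6*g) + 4 = 6*g + 4 = 4 + 6*g)
L = -6/17 (L = -(-6)/(-17) = -(-6)*(-1)/17 = -1/3*18/17 = -6/17 ≈ -0.35294)
S(a(K(-2)), -3)*L = (4 + 6*(-3))*(-6/17) = (4 - 18)*(-6/17) = -14*(-6/17) = 84/17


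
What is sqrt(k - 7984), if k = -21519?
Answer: I*sqrt(29503) ≈ 171.76*I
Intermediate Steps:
sqrt(k - 7984) = sqrt(-21519 - 7984) = sqrt(-29503) = I*sqrt(29503)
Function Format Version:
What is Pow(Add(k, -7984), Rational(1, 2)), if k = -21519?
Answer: Mul(I, Pow(29503, Rational(1, 2))) ≈ Mul(171.76, I)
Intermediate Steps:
Pow(Add(k, -7984), Rational(1, 2)) = Pow(Add(-21519, -7984), Rational(1, 2)) = Pow(-29503, Rational(1, 2)) = Mul(I, Pow(29503, Rational(1, 2)))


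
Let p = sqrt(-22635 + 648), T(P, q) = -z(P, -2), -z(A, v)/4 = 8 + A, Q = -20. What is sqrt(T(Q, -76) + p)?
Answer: sqrt(-48 + 3*I*sqrt(2443)) ≈ 7.3436 + 10.096*I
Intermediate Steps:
z(A, v) = -32 - 4*A (z(A, v) = -4*(8 + A) = -32 - 4*A)
T(P, q) = 32 + 4*P (T(P, q) = -(-32 - 4*P) = 32 + 4*P)
p = 3*I*sqrt(2443) (p = sqrt(-21987) = 3*I*sqrt(2443) ≈ 148.28*I)
sqrt(T(Q, -76) + p) = sqrt((32 + 4*(-20)) + 3*I*sqrt(2443)) = sqrt((32 - 80) + 3*I*sqrt(2443)) = sqrt(-48 + 3*I*sqrt(2443))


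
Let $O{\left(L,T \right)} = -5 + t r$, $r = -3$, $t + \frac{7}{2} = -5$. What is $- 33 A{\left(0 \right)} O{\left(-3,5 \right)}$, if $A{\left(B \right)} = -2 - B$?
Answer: $1353$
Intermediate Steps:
$t = - \frac{17}{2}$ ($t = - \frac{7}{2} - 5 = - \frac{17}{2} \approx -8.5$)
$O{\left(L,T \right)} = \frac{41}{2}$ ($O{\left(L,T \right)} = -5 - - \frac{51}{2} = -5 + \frac{51}{2} = \frac{41}{2}$)
$- 33 A{\left(0 \right)} O{\left(-3,5 \right)} = - 33 \left(-2 - 0\right) \frac{41}{2} = - 33 \left(-2 + 0\right) \frac{41}{2} = \left(-33\right) \left(-2\right) \frac{41}{2} = 66 \cdot \frac{41}{2} = 1353$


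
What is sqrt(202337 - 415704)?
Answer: I*sqrt(213367) ≈ 461.92*I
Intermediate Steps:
sqrt(202337 - 415704) = sqrt(-213367) = I*sqrt(213367)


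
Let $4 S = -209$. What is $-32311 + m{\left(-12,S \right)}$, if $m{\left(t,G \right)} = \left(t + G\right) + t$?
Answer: $- \frac{129549}{4} \approx -32387.0$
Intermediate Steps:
$S = - \frac{209}{4}$ ($S = \frac{1}{4} \left(-209\right) = - \frac{209}{4} \approx -52.25$)
$m{\left(t,G \right)} = G + 2 t$ ($m{\left(t,G \right)} = \left(G + t\right) + t = G + 2 t$)
$-32311 + m{\left(-12,S \right)} = -32311 + \left(- \frac{209}{4} + 2 \left(-12\right)\right) = -32311 - \frac{305}{4} = - \frac{129549}{4}$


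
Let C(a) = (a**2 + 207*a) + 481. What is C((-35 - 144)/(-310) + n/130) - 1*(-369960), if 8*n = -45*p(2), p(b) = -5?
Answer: 385214336205761/1039417600 ≈ 3.7061e+5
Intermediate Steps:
n = 225/8 (n = (-45*(-5))/8 = (1/8)*225 = 225/8 ≈ 28.125)
C(a) = 481 + a**2 + 207*a
C((-35 - 144)/(-310) + n/130) - 1*(-369960) = (481 + ((-35 - 144)/(-310) + (225/8)/130)**2 + 207*((-35 - 144)/(-310) + (225/8)/130)) - 1*(-369960) = (481 + (-179*(-1/310) + (225/8)*(1/130))**2 + 207*(-179*(-1/310) + (225/8)*(1/130))) + 369960 = (481 + (179/310 + 45/208)**2 + 207*(179/310 + 45/208)) + 369960 = (481 + (25591/32240)**2 + 207*(25591/32240)) + 369960 = (481 + 654899281/1039417600 + 5297337/32240) + 369960 = 671400909761/1039417600 + 369960 = 385214336205761/1039417600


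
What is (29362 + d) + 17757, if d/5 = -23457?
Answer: -70166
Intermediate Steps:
d = -117285 (d = 5*(-23457) = -117285)
(29362 + d) + 17757 = (29362 - 117285) + 17757 = -87923 + 17757 = -70166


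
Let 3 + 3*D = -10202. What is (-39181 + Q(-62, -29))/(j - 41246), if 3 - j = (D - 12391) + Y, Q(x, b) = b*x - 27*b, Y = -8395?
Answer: 54900/25583 ≈ 2.1460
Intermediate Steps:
Q(x, b) = -27*b + b*x
D = -10205/3 (D = -1 + (1/3)*(-10202) = -1 - 10202/3 = -10205/3 ≈ -3401.7)
j = 72572/3 (j = 3 - ((-10205/3 - 12391) - 8395) = 3 - (-47378/3 - 8395) = 3 - 1*(-72563/3) = 3 + 72563/3 = 72572/3 ≈ 24191.)
(-39181 + Q(-62, -29))/(j - 41246) = (-39181 - 29*(-27 - 62))/(72572/3 - 41246) = (-39181 - 29*(-89))/(-51166/3) = (-39181 + 2581)*(-3/51166) = -36600*(-3/51166) = 54900/25583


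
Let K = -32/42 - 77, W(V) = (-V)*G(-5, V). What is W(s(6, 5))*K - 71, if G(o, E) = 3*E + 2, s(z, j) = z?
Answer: 64823/7 ≈ 9260.4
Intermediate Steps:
G(o, E) = 2 + 3*E
W(V) = -V*(2 + 3*V) (W(V) = (-V)*(2 + 3*V) = -V*(2 + 3*V))
K = -1633/21 (K = -32*1/42 - 77 = -16/21 - 77 = -1633/21 ≈ -77.762)
W(s(6, 5))*K - 71 = -1*6*(2 + 3*6)*(-1633/21) - 71 = -1*6*(2 + 18)*(-1633/21) - 71 = -1*6*20*(-1633/21) - 71 = -120*(-1633/21) - 71 = 65320/7 - 71 = 64823/7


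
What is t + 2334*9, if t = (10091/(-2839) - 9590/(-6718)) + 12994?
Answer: 324210551336/9536201 ≈ 33998.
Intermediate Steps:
t = 123893113130/9536201 (t = (10091*(-1/2839) - 9590*(-1/6718)) + 12994 = (-10091/2839 + 4795/3359) + 12994 = -20282664/9536201 + 12994 = 123893113130/9536201 ≈ 12992.)
t + 2334*9 = 123893113130/9536201 + 2334*9 = 123893113130/9536201 + 21006 = 324210551336/9536201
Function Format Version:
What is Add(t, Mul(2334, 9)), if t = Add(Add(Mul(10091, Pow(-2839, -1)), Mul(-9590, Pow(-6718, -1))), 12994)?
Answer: Rational(324210551336, 9536201) ≈ 33998.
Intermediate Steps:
t = Rational(123893113130, 9536201) (t = Add(Add(Mul(10091, Rational(-1, 2839)), Mul(-9590, Rational(-1, 6718))), 12994) = Add(Add(Rational(-10091, 2839), Rational(4795, 3359)), 12994) = Add(Rational(-20282664, 9536201), 12994) = Rational(123893113130, 9536201) ≈ 12992.)
Add(t, Mul(2334, 9)) = Add(Rational(123893113130, 9536201), Mul(2334, 9)) = Add(Rational(123893113130, 9536201), 21006) = Rational(324210551336, 9536201)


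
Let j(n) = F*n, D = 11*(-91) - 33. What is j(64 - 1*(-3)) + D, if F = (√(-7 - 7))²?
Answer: -1972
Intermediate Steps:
D = -1034 (D = -1001 - 33 = -1034)
F = -14 (F = (√(-14))² = (I*√14)² = -14)
j(n) = -14*n
j(64 - 1*(-3)) + D = -14*(64 - 1*(-3)) - 1034 = -14*(64 + 3) - 1034 = -14*67 - 1034 = -938 - 1034 = -1972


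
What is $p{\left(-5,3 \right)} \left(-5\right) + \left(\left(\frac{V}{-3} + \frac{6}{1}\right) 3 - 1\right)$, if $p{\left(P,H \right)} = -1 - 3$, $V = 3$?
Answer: $34$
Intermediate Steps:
$p{\left(P,H \right)} = -4$ ($p{\left(P,H \right)} = -1 - 3 = -4$)
$p{\left(-5,3 \right)} \left(-5\right) + \left(\left(\frac{V}{-3} + \frac{6}{1}\right) 3 - 1\right) = \left(-4\right) \left(-5\right) - \left(1 - \left(\frac{3}{-3} + \frac{6}{1}\right) 3\right) = 20 - \left(1 - \left(3 \left(- \frac{1}{3}\right) + 6 \cdot 1\right) 3\right) = 20 - \left(1 - \left(-1 + 6\right) 3\right) = 20 + \left(5 \cdot 3 - 1\right) = 20 + \left(15 - 1\right) = 20 + 14 = 34$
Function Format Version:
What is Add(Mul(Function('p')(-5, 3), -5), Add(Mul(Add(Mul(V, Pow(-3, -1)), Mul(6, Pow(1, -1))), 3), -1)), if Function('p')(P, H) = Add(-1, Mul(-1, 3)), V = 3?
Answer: 34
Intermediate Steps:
Function('p')(P, H) = -4 (Function('p')(P, H) = Add(-1, -3) = -4)
Add(Mul(Function('p')(-5, 3), -5), Add(Mul(Add(Mul(V, Pow(-3, -1)), Mul(6, Pow(1, -1))), 3), -1)) = Add(Mul(-4, -5), Add(Mul(Add(Mul(3, Pow(-3, -1)), Mul(6, Pow(1, -1))), 3), -1)) = Add(20, Add(Mul(Add(Mul(3, Rational(-1, 3)), Mul(6, 1)), 3), -1)) = Add(20, Add(Mul(Add(-1, 6), 3), -1)) = Add(20, Add(Mul(5, 3), -1)) = Add(20, Add(15, -1)) = Add(20, 14) = 34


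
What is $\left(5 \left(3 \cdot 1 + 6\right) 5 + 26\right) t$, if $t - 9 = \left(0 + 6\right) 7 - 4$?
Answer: $11797$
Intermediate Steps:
$t = 47$ ($t = 9 - \left(4 - \left(0 + 6\right) 7\right) = 9 + \left(6 \cdot 7 - 4\right) = 9 + \left(42 - 4\right) = 9 + 38 = 47$)
$\left(5 \left(3 \cdot 1 + 6\right) 5 + 26\right) t = \left(5 \left(3 \cdot 1 + 6\right) 5 + 26\right) 47 = \left(5 \left(3 + 6\right) 5 + 26\right) 47 = \left(5 \cdot 9 \cdot 5 + 26\right) 47 = \left(45 \cdot 5 + 26\right) 47 = \left(225 + 26\right) 47 = 251 \cdot 47 = 11797$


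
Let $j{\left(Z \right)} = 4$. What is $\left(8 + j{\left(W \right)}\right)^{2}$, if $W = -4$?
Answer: $144$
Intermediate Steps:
$\left(8 + j{\left(W \right)}\right)^{2} = \left(8 + 4\right)^{2} = 12^{2} = 144$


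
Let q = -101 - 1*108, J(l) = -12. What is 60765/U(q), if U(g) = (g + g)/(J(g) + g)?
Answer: 13429065/418 ≈ 32127.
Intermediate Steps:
q = -209 (q = -101 - 108 = -209)
U(g) = 2*g/(-12 + g) (U(g) = (g + g)/(-12 + g) = (2*g)/(-12 + g) = 2*g/(-12 + g))
60765/U(q) = 60765/((2*(-209)/(-12 - 209))) = 60765/((2*(-209)/(-221))) = 60765/((2*(-209)*(-1/221))) = 60765/(418/221) = 60765*(221/418) = 13429065/418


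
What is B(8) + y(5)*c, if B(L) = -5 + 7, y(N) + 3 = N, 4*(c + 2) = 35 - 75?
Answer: -22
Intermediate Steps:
c = -12 (c = -2 + (35 - 75)/4 = -2 + (¼)*(-40) = -2 - 10 = -12)
y(N) = -3 + N
B(L) = 2
B(8) + y(5)*c = 2 + (-3 + 5)*(-12) = 2 + 2*(-12) = 2 - 24 = -22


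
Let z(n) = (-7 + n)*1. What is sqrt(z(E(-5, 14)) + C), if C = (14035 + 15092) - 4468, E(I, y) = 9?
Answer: sqrt(24661) ≈ 157.04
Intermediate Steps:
z(n) = -7 + n
C = 24659 (C = 29127 - 4468 = 24659)
sqrt(z(E(-5, 14)) + C) = sqrt((-7 + 9) + 24659) = sqrt(2 + 24659) = sqrt(24661)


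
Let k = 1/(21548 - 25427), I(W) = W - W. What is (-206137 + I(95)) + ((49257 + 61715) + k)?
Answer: -369145036/3879 ≈ -95165.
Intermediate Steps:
I(W) = 0
k = -1/3879 (k = 1/(-3879) = -1/3879 ≈ -0.00025780)
(-206137 + I(95)) + ((49257 + 61715) + k) = (-206137 + 0) + ((49257 + 61715) - 1/3879) = -206137 + (110972 - 1/3879) = -206137 + 430460387/3879 = -369145036/3879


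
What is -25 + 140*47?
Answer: 6555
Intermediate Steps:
-25 + 140*47 = -25 + 6580 = 6555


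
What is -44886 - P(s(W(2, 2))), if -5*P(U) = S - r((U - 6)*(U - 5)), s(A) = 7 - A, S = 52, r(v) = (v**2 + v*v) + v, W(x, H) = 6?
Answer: -225198/5 ≈ -45040.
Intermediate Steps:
r(v) = v + 2*v**2 (r(v) = (v**2 + v**2) + v = 2*v**2 + v = v + 2*v**2)
P(U) = -52/5 + (1 + 2*(-6 + U)*(-5 + U))*(-6 + U)*(-5 + U)/5 (P(U) = -(52 - (U - 6)*(U - 5)*(1 + 2*((U - 6)*(U - 5))))/5 = -(52 - (-6 + U)*(-5 + U)*(1 + 2*((-6 + U)*(-5 + U))))/5 = -(52 - (-6 + U)*(-5 + U)*(1 + 2*(-6 + U)*(-5 + U)))/5 = -(52 - (1 + 2*(-6 + U)*(-5 + U))*(-6 + U)*(-5 + U))/5 = -52/5 + (1 + 2*(-6 + U)*(-5 + U))*(-6 + U)*(-5 + U)/5)
-44886 - P(s(W(2, 2))) = -44886 - (-52/5 + (30 + (7 - 1*6)**2 - 11*(7 - 1*6))*(61 - 22*(7 - 1*6) + 2*(7 - 1*6)**2)/5) = -44886 - (-52/5 + (30 + (7 - 6)**2 - 11*(7 - 6))*(61 - 22*(7 - 6) + 2*(7 - 6)**2)/5) = -44886 - (-52/5 + (30 + 1**2 - 11*1)*(61 - 22*1 + 2*1**2)/5) = -44886 - (-52/5 + (30 + 1 - 11)*(61 - 22 + 2*1)/5) = -44886 - (-52/5 + (1/5)*20*(61 - 22 + 2)) = -44886 - (-52/5 + (1/5)*20*41) = -44886 - (-52/5 + 164) = -44886 - 1*768/5 = -44886 - 768/5 = -225198/5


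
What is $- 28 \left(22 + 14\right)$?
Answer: $-1008$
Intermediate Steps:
$- 28 \left(22 + 14\right) = \left(-28\right) 36 = -1008$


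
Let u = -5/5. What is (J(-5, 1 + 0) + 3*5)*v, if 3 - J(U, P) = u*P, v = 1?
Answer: 19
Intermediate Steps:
u = -1 (u = -5*⅕ = -1)
J(U, P) = 3 + P (J(U, P) = 3 - (-1)*P = 3 + P)
(J(-5, 1 + 0) + 3*5)*v = ((3 + (1 + 0)) + 3*5)*1 = ((3 + 1) + 15)*1 = (4 + 15)*1 = 19*1 = 19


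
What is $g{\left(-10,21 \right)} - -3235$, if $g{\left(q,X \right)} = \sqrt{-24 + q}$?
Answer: $3235 + i \sqrt{34} \approx 3235.0 + 5.831 i$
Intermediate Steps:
$g{\left(-10,21 \right)} - -3235 = \sqrt{-24 - 10} - -3235 = \sqrt{-34} + 3235 = i \sqrt{34} + 3235 = 3235 + i \sqrt{34}$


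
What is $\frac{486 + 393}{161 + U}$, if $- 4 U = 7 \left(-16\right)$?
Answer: $\frac{293}{63} \approx 4.6508$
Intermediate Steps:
$U = 28$ ($U = - \frac{7 \left(-16\right)}{4} = \left(- \frac{1}{4}\right) \left(-112\right) = 28$)
$\frac{486 + 393}{161 + U} = \frac{486 + 393}{161 + 28} = \frac{879}{189} = 879 \cdot \frac{1}{189} = \frac{293}{63}$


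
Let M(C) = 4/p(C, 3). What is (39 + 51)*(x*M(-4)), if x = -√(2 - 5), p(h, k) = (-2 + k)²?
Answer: -360*I*√3 ≈ -623.54*I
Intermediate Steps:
x = -I*√3 (x = -√(-3) = -I*√3 ≈ -1.732*I)
M(C) = 4 (M(C) = 4/((-2 + 3)²) = 4/(1²) = 4/1 = 4*1 = 4)
(39 + 51)*(x*M(-4)) = (39 + 51)*(-I*√3*4) = 90*(-4*I*√3) = -360*I*√3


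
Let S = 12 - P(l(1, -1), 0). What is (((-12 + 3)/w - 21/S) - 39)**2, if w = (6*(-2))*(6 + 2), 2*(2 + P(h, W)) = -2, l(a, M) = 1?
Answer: 41589601/25600 ≈ 1624.6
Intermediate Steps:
P(h, W) = -3 (P(h, W) = -2 + (1/2)*(-2) = -2 - 1 = -3)
w = -96 (w = -12*8 = -96)
S = 15 (S = 12 - 1*(-3) = 12 + 3 = 15)
(((-12 + 3)/w - 21/S) - 39)**2 = (((-12 + 3)/(-96) - 21/15) - 39)**2 = ((-9*(-1/96) - 21*1/15) - 39)**2 = ((3/32 - 7/5) - 39)**2 = (-209/160 - 39)**2 = (-6449/160)**2 = 41589601/25600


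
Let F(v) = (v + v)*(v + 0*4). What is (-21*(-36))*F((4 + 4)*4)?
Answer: 1548288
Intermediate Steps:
F(v) = 2*v**2 (F(v) = (2*v)*(v + 0) = (2*v)*v = 2*v**2)
(-21*(-36))*F((4 + 4)*4) = (-21*(-36))*(2*((4 + 4)*4)**2) = 756*(2*(8*4)**2) = 756*(2*32**2) = 756*(2*1024) = 756*2048 = 1548288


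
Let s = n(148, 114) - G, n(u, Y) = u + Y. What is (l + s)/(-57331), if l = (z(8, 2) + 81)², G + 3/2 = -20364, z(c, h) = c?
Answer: -57097/114662 ≈ -0.49796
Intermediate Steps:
n(u, Y) = Y + u
G = -40731/2 (G = -3/2 - 20364 = -40731/2 ≈ -20366.)
s = 41255/2 (s = (114 + 148) - 1*(-40731/2) = 262 + 40731/2 = 41255/2 ≈ 20628.)
l = 7921 (l = (8 + 81)² = 89² = 7921)
(l + s)/(-57331) = (7921 + 41255/2)/(-57331) = (57097/2)*(-1/57331) = -57097/114662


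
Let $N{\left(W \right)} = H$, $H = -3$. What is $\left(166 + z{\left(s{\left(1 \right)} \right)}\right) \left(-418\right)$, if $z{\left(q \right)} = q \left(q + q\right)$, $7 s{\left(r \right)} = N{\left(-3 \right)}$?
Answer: $- \frac{3407536}{49} \approx -69542.0$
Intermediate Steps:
$N{\left(W \right)} = -3$
$s{\left(r \right)} = - \frac{3}{7}$ ($s{\left(r \right)} = \frac{1}{7} \left(-3\right) = - \frac{3}{7}$)
$z{\left(q \right)} = 2 q^{2}$ ($z{\left(q \right)} = q 2 q = 2 q^{2}$)
$\left(166 + z{\left(s{\left(1 \right)} \right)}\right) \left(-418\right) = \left(166 + 2 \left(- \frac{3}{7}\right)^{2}\right) \left(-418\right) = \left(166 + 2 \cdot \frac{9}{49}\right) \left(-418\right) = \left(166 + \frac{18}{49}\right) \left(-418\right) = \frac{8152}{49} \left(-418\right) = - \frac{3407536}{49}$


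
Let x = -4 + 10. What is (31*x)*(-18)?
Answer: -3348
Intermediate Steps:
x = 6
(31*x)*(-18) = (31*6)*(-18) = 186*(-18) = -3348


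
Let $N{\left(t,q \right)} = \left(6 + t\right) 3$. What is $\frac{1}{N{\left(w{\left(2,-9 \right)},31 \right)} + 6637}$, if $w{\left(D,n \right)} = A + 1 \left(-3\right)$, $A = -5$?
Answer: $\frac{1}{6631} \approx 0.00015081$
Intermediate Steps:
$w{\left(D,n \right)} = -8$ ($w{\left(D,n \right)} = -5 + 1 \left(-3\right) = -5 - 3 = -8$)
$N{\left(t,q \right)} = 18 + 3 t$
$\frac{1}{N{\left(w{\left(2,-9 \right)},31 \right)} + 6637} = \frac{1}{\left(18 + 3 \left(-8\right)\right) + 6637} = \frac{1}{\left(18 - 24\right) + 6637} = \frac{1}{-6 + 6637} = \frac{1}{6631}$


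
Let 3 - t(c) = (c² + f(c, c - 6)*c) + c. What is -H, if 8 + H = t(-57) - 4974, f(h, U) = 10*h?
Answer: 40661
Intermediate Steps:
t(c) = 3 - c - 11*c² (t(c) = 3 - ((c² + (10*c)*c) + c) = 3 - ((c² + 10*c²) + c) = 3 - (11*c² + c) = 3 - (c + 11*c²) = 3 + (-c - 11*c²) = 3 - c - 11*c²)
H = -40661 (H = -8 + ((3 - 1*(-57) - 11*(-57)²) - 4974) = -8 + ((3 + 57 - 11*3249) - 4974) = -8 + ((3 + 57 - 35739) - 4974) = -8 + (-35679 - 4974) = -8 - 40653 = -40661)
-H = -1*(-40661) = 40661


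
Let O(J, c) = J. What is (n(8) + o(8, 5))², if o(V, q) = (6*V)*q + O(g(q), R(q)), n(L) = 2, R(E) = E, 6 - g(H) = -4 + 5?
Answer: 61009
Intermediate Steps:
g(H) = 5 (g(H) = 6 - (-4 + 5) = 6 - 1*1 = 6 - 1 = 5)
o(V, q) = 5 + 6*V*q (o(V, q) = (6*V)*q + 5 = 6*V*q + 5 = 5 + 6*V*q)
(n(8) + o(8, 5))² = (2 + (5 + 6*8*5))² = (2 + (5 + 240))² = (2 + 245)² = 247² = 61009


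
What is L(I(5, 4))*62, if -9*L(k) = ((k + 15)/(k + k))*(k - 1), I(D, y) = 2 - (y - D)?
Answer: -124/3 ≈ -41.333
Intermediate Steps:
I(D, y) = 2 + D - y (I(D, y) = 2 + (D - y) = 2 + D - y)
L(k) = -(-1 + k)*(15 + k)/(18*k) (L(k) = -(k + 15)/(k + k)*(k - 1)/9 = -(15 + k)/((2*k))*(-1 + k)/9 = -(15 + k)*(1/(2*k))*(-1 + k)/9 = -(15 + k)/(2*k)*(-1 + k)/9 = -(-1 + k)*(15 + k)/(18*k))
L(I(5, 4))*62 = ((15 - (2 + 5 - 1*4)*(14 + (2 + 5 - 1*4)))/(18*(2 + 5 - 1*4)))*62 = ((15 - (2 + 5 - 4)*(14 + (2 + 5 - 4)))/(18*(2 + 5 - 4)))*62 = ((1/18)*(15 - 1*3*(14 + 3))/3)*62 = ((1/18)*(1/3)*(15 - 1*3*17))*62 = ((1/18)*(1/3)*(15 - 51))*62 = ((1/18)*(1/3)*(-36))*62 = -2/3*62 = -124/3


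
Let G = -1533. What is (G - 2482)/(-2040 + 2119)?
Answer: -4015/79 ≈ -50.823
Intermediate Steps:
(G - 2482)/(-2040 + 2119) = (-1533 - 2482)/(-2040 + 2119) = -4015/79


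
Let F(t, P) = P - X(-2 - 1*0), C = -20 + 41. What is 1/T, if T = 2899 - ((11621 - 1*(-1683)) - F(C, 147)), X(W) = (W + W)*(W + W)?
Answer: -1/10274 ≈ -9.7333e-5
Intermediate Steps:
X(W) = 4*W² (X(W) = (2*W)*(2*W) = 4*W²)
C = 21
F(t, P) = -16 + P (F(t, P) = P - 4*(-2 - 1*0)² = P - 4*(-2 + 0)² = P - 4*(-2)² = P - 4*4 = P - 1*16 = P - 16 = -16 + P)
T = -10274 (T = 2899 - ((11621 - 1*(-1683)) - (-16 + 147)) = 2899 - ((11621 + 1683) - 1*131) = 2899 - (13304 - 131) = 2899 - 1*13173 = 2899 - 13173 = -10274)
1/T = 1/(-10274) = -1/10274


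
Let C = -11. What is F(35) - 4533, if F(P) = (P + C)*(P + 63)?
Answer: -2181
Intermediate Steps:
F(P) = (-11 + P)*(63 + P) (F(P) = (P - 11)*(P + 63) = (-11 + P)*(63 + P))
F(35) - 4533 = (-693 + 35² + 52*35) - 4533 = (-693 + 1225 + 1820) - 4533 = 2352 - 4533 = -2181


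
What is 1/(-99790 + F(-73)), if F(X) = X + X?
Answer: -1/99936 ≈ -1.0006e-5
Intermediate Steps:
F(X) = 2*X
1/(-99790 + F(-73)) = 1/(-99790 + 2*(-73)) = 1/(-99790 - 146) = 1/(-99936) = -1/99936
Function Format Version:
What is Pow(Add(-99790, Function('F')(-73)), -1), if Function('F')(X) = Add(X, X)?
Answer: Rational(-1, 99936) ≈ -1.0006e-5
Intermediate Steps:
Function('F')(X) = Mul(2, X)
Pow(Add(-99790, Function('F')(-73)), -1) = Pow(Add(-99790, Mul(2, -73)), -1) = Pow(Add(-99790, -146), -1) = Pow(-99936, -1) = Rational(-1, 99936)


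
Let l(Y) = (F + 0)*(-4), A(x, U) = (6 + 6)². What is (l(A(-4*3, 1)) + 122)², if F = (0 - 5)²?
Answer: 484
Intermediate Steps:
A(x, U) = 144 (A(x, U) = 12² = 144)
F = 25 (F = (-5)² = 25)
l(Y) = -100 (l(Y) = (25 + 0)*(-4) = 25*(-4) = -100)
(l(A(-4*3, 1)) + 122)² = (-100 + 122)² = 22² = 484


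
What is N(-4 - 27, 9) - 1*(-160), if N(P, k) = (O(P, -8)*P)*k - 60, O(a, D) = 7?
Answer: -1853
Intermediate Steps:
N(P, k) = -60 + 7*P*k (N(P, k) = (7*P)*k - 60 = 7*P*k - 60 = -60 + 7*P*k)
N(-4 - 27, 9) - 1*(-160) = (-60 + 7*(-4 - 27)*9) - 1*(-160) = (-60 + 7*(-31)*9) + 160 = (-60 - 1953) + 160 = -2013 + 160 = -1853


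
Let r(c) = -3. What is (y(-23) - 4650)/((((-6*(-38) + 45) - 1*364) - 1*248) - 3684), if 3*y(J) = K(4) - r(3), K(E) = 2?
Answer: 13945/12069 ≈ 1.1554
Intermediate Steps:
y(J) = 5/3 (y(J) = (2 - 1*(-3))/3 = (2 + 3)/3 = (1/3)*5 = 5/3)
(y(-23) - 4650)/((((-6*(-38) + 45) - 1*364) - 1*248) - 3684) = (5/3 - 4650)/((((-6*(-38) + 45) - 1*364) - 1*248) - 3684) = -13945/(3*((((228 + 45) - 364) - 248) - 3684)) = -13945/(3*(((273 - 364) - 248) - 3684)) = -13945/(3*((-91 - 248) - 3684)) = -13945/(3*(-339 - 3684)) = -13945/3/(-4023) = -13945/3*(-1/4023) = 13945/12069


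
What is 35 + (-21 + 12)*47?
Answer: -388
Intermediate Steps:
35 + (-21 + 12)*47 = 35 - 9*47 = 35 - 423 = -388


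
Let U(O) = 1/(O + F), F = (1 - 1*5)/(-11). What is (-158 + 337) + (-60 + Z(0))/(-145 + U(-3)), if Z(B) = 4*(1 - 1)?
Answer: 189101/1054 ≈ 179.41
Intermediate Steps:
Z(B) = 0 (Z(B) = 4*0 = 0)
F = 4/11 (F = (1 - 5)*(-1/11) = -4*(-1/11) = 4/11 ≈ 0.36364)
U(O) = 1/(4/11 + O) (U(O) = 1/(O + 4/11) = 1/(4/11 + O))
(-158 + 337) + (-60 + Z(0))/(-145 + U(-3)) = (-158 + 337) + (-60 + 0)/(-145 + 11/(4 + 11*(-3))) = 179 - 60/(-145 + 11/(4 - 33)) = 179 - 60/(-145 + 11/(-29)) = 179 - 60/(-145 + 11*(-1/29)) = 179 - 60/(-145 - 11/29) = 179 - 60/(-4216/29) = 179 - 60*(-29/4216) = 179 + 435/1054 = 189101/1054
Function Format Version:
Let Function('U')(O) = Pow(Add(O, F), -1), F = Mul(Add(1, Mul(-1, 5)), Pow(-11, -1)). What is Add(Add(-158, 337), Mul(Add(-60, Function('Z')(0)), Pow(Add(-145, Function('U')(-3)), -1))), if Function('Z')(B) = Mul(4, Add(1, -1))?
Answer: Rational(189101, 1054) ≈ 179.41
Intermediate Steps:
Function('Z')(B) = 0 (Function('Z')(B) = Mul(4, 0) = 0)
F = Rational(4, 11) (F = Mul(Add(1, -5), Rational(-1, 11)) = Mul(-4, Rational(-1, 11)) = Rational(4, 11) ≈ 0.36364)
Function('U')(O) = Pow(Add(Rational(4, 11), O), -1) (Function('U')(O) = Pow(Add(O, Rational(4, 11)), -1) = Pow(Add(Rational(4, 11), O), -1))
Add(Add(-158, 337), Mul(Add(-60, Function('Z')(0)), Pow(Add(-145, Function('U')(-3)), -1))) = Add(Add(-158, 337), Mul(Add(-60, 0), Pow(Add(-145, Mul(11, Pow(Add(4, Mul(11, -3)), -1))), -1))) = Add(179, Mul(-60, Pow(Add(-145, Mul(11, Pow(Add(4, -33), -1))), -1))) = Add(179, Mul(-60, Pow(Add(-145, Mul(11, Pow(-29, -1))), -1))) = Add(179, Mul(-60, Pow(Add(-145, Mul(11, Rational(-1, 29))), -1))) = Add(179, Mul(-60, Pow(Add(-145, Rational(-11, 29)), -1))) = Add(179, Mul(-60, Pow(Rational(-4216, 29), -1))) = Add(179, Mul(-60, Rational(-29, 4216))) = Add(179, Rational(435, 1054)) = Rational(189101, 1054)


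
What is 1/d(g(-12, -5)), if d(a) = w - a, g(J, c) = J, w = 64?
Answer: 1/76 ≈ 0.013158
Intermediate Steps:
d(a) = 64 - a
1/d(g(-12, -5)) = 1/(64 - 1*(-12)) = 1/(64 + 12) = 1/76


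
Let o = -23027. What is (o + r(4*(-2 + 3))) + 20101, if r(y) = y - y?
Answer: -2926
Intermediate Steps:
r(y) = 0
(o + r(4*(-2 + 3))) + 20101 = (-23027 + 0) + 20101 = -23027 + 20101 = -2926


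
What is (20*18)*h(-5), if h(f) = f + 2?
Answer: -1080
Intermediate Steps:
h(f) = 2 + f
(20*18)*h(-5) = (20*18)*(2 - 5) = 360*(-3) = -1080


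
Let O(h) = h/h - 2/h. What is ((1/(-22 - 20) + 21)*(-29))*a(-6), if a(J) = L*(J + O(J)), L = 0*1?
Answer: 0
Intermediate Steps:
L = 0
O(h) = 1 - 2/h
a(J) = 0 (a(J) = 0*(J + (-2 + J)/J) = 0)
((1/(-22 - 20) + 21)*(-29))*a(-6) = ((1/(-22 - 20) + 21)*(-29))*0 = ((1/(-42) + 21)*(-29))*0 = ((-1/42 + 21)*(-29))*0 = ((881/42)*(-29))*0 = -25549/42*0 = 0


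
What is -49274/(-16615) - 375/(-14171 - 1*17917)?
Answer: 529111579/177714040 ≈ 2.9773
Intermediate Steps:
-49274/(-16615) - 375/(-14171 - 1*17917) = -49274*(-1/16615) - 375/(-14171 - 17917) = 49274/16615 - 375/(-32088) = 49274/16615 - 375*(-1/32088) = 49274/16615 + 125/10696 = 529111579/177714040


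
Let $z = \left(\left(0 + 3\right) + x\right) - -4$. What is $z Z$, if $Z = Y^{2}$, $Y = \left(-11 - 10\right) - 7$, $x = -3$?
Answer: $3136$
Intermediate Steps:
$z = 4$ ($z = \left(\left(0 + 3\right) - 3\right) - -4 = \left(3 - 3\right) + 4 = 0 + 4 = 4$)
$Y = -28$ ($Y = -21 - 7 = -28$)
$Z = 784$ ($Z = \left(-28\right)^{2} = 784$)
$z Z = 4 \cdot 784 = 3136$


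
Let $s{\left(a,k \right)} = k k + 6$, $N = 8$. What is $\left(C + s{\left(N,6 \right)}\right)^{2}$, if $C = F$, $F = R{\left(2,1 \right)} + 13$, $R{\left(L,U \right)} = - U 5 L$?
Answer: $2025$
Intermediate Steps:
$s{\left(a,k \right)} = 6 + k^{2}$ ($s{\left(a,k \right)} = k^{2} + 6 = 6 + k^{2}$)
$R{\left(L,U \right)} = - 5 L U$ ($R{\left(L,U \right)} = - 5 U L = - 5 L U$)
$F = 3$ ($F = \left(-5\right) 2 \cdot 1 + 13 = -10 + 13 = 3$)
$C = 3$
$\left(C + s{\left(N,6 \right)}\right)^{2} = \left(3 + \left(6 + 6^{2}\right)\right)^{2} = \left(3 + \left(6 + 36\right)\right)^{2} = \left(3 + 42\right)^{2} = 45^{2} = 2025$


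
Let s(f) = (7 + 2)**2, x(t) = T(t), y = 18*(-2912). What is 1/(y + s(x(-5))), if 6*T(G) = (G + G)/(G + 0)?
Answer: -1/52335 ≈ -1.9108e-5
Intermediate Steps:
y = -52416
T(G) = 1/3 (T(G) = ((G + G)/(G + 0))/6 = ((2*G)/G)/6 = (1/6)*2 = 1/3)
x(t) = 1/3
s(f) = 81 (s(f) = 9**2 = 81)
1/(y + s(x(-5))) = 1/(-52416 + 81) = 1/(-52335) = -1/52335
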